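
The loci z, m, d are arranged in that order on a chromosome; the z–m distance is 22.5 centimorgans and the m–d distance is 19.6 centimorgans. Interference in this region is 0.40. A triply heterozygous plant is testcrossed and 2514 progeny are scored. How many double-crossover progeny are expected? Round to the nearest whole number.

Map distances give recombination frequencies of 0.225 and 0.196 for the two intervals.
With interference 0.40 (so coincidence = 0.60), expected double-crossover frequency = 0.225 × 0.196 × 0.60 = 0.02646.
Expected number = 0.02646 × 2514 = 66.52 ≈ 67.

67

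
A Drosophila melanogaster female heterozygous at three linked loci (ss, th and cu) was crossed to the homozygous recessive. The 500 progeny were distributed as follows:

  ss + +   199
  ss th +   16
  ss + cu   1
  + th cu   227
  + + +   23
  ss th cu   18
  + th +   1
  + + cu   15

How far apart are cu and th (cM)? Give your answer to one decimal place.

The two most frequent reciprocal classes, ss + + and + th cu, are the parental types, so the F1 was ss + + / + th cu.
The two rarest classes, ss + cu and + th +, are the double crossovers. Comparing them with the parentals, only the cu allele has switched, so cu is the middle locus and the order is ss – cu – th.
Crossovers in the cu–th interval produce the single-crossover classes ss th + and + + cu (16 + 15 = 31) plus the double crossovers (2).
RF(cu–th) = (31 + 2) / 500 = 33/500 = 0.0660 → 6.6 cM.

6.6 cM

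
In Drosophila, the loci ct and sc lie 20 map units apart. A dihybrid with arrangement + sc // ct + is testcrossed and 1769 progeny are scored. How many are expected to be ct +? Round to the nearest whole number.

708

A map distance of 20 map units corresponds to a recombination frequency of 0.200.
The F1 is + sc / ct +, so ct + is a parental gamete class with expected frequency (1 − r)/2 = 0.800/2 = 0.4000.
Expected number = 0.4000 × 1769 = 707.60 ≈ 708.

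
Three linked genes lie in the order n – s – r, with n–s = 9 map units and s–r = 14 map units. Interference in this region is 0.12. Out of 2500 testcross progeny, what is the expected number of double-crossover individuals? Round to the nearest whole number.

Map distances give recombination frequencies of 0.090 and 0.140 for the two intervals.
With interference 0.12 (so coincidence = 0.88), expected double-crossover frequency = 0.090 × 0.140 × 0.88 = 0.01109.
Expected number = 0.01109 × 2500 = 27.72 ≈ 28.

28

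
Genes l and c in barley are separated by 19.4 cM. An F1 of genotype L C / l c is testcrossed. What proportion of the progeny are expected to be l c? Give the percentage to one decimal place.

A map distance of 19.4 cM corresponds to a recombination frequency of 0.194.
The F1 is L C / l c, so l c is a parental gamete class with expected frequency (1 − r)/2 = 0.806/2 = 0.4030.
That is 0.4030 = 40.3% of the progeny.

40.3%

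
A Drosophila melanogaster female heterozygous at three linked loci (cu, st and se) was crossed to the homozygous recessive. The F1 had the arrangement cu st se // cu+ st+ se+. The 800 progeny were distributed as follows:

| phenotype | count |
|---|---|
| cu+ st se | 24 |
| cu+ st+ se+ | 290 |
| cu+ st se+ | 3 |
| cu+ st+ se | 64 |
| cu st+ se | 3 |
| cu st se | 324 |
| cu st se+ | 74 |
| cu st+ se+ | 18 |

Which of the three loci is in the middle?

st

The two rarest classes, cu st+ se and cu+ st se+, are the double crossovers. Comparing them with the parentals, only the st allele has switched, so st is the middle locus and the order is cu – st – se.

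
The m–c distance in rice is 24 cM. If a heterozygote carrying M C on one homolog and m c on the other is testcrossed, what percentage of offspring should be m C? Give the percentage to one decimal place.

A map distance of 24 cM corresponds to a recombination frequency of 0.240.
The F1 is M C / m c, so m C is a recombinant gamete class with expected frequency r/2 = 0.240/2 = 0.1200.
That is 0.1200 = 12.0% of the progeny.

12.0%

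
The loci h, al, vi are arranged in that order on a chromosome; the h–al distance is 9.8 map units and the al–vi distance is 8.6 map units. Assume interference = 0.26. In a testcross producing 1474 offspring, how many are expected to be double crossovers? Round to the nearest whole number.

Map distances give recombination frequencies of 0.098 and 0.086 for the two intervals.
With interference 0.26 (so coincidence = 0.74), expected double-crossover frequency = 0.098 × 0.086 × 0.74 = 0.00624.
Expected number = 0.00624 × 1474 = 9.19 ≈ 9.

9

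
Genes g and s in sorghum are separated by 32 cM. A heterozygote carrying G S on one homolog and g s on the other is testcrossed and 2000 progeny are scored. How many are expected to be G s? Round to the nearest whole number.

A map distance of 32 cM corresponds to a recombination frequency of 0.320.
The F1 is G S / g s, so G s is a recombinant gamete class with expected frequency r/2 = 0.320/2 = 0.1600.
Expected number = 0.1600 × 2000 = 320.00 ≈ 320.

320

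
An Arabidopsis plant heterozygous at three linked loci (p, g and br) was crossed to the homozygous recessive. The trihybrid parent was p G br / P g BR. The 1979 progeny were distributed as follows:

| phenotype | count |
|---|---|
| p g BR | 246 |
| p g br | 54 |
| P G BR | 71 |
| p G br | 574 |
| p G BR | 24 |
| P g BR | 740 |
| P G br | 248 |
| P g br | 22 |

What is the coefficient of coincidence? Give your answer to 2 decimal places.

0.99

The two rarest classes, p G BR and P g br, are the double crossovers. Comparing them with the parentals, only the br allele has switched, so br is the middle locus and the order is g – br – p.
g–br: (125 + 46)/1979 = 0.0864; br–p: (494 + 46)/1979 = 0.2729.
Expected DCO frequency = 0.0864 × 0.2729 ≈ 0.02358; observed = 46/1979 ≈ 0.02324.
Coefficient of coincidence = 0.02324/0.02358 ≈ 0.99.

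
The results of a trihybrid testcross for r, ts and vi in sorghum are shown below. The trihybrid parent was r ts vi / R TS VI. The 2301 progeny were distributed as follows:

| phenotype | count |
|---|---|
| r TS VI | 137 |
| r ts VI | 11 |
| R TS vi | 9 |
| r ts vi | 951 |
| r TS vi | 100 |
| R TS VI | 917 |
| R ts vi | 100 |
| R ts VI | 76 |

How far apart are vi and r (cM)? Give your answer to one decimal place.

11.2 cM

The two rarest classes, r ts VI and R TS vi, are the double crossovers. Comparing them with the parentals, only the vi allele has switched, so vi is the middle locus and the order is r – vi – ts.
Crossovers in the r–vi interval produce the single-crossover classes R ts vi and r TS VI (100 + 137 = 237) plus the double crossovers (20).
RF(r–vi) = (237 + 20) / 2301 = 257/2301 = 0.1117 → 11.2 cM.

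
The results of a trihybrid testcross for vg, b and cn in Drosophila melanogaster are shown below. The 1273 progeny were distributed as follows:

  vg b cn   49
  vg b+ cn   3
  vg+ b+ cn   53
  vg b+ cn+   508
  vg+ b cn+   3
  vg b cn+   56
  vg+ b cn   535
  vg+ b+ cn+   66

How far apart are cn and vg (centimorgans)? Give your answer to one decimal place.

9.5 centimorgans

The two most frequent reciprocal classes, vg b+ cn+ and vg+ b cn, are the parental types, so the F1 was vg b+ cn+ / vg+ b cn.
The two rarest classes, vg b+ cn and vg+ b cn+, are the double crossovers. Comparing them with the parentals, only the cn allele has switched, so cn is the middle locus and the order is b – cn – vg.
Crossovers in the cn–vg interval produce the single-crossover classes vg+ b+ cn+ and vg b cn (66 + 49 = 115) plus the double crossovers (6).
RF(cn–vg) = (115 + 6) / 1273 = 121/1273 = 0.0951 → 9.5 centimorgans.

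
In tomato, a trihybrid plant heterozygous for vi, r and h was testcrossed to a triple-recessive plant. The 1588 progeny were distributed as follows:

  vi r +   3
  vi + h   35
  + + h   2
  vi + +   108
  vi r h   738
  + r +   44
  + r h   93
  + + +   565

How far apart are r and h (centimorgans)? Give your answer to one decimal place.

The two most frequent reciprocal classes, + + + and vi r h, are the parental types, so the F1 was + + + / vi r h.
The two rarest classes, + + h and vi r +, are the double crossovers. Comparing them with the parentals, only the h allele has switched, so h is the middle locus and the order is r – h – vi.
Crossovers in the r–h interval produce the single-crossover classes + r + and vi + h (44 + 35 = 79) plus the double crossovers (5).
RF(r–h) = (79 + 5) / 1588 = 84/1588 = 0.0529 → 5.3 centimorgans.

5.3 centimorgans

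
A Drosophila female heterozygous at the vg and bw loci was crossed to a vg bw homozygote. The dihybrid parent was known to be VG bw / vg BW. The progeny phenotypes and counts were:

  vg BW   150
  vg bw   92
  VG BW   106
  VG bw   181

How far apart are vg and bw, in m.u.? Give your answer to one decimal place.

The recombinant classes are VG BW and vg bw: 106 + 92 = 198.
Recombination frequency = 198/529 = 0.3743 ≈ 37.4%, i.e. 37.4 m.u.

37.4 m.u.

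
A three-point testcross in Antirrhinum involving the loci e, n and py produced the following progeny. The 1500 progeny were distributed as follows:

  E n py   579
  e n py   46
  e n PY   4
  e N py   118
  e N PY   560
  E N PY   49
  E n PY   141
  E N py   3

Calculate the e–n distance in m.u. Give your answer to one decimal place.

The two most frequent reciprocal classes, e N PY and E n py, are the parental types, so the F1 was e N PY / E n py.
The two rarest classes, e n PY and E N py, are the double crossovers. Comparing them with the parentals, only the n allele has switched, so n is the middle locus and the order is e – n – py.
Crossovers in the e–n interval produce the single-crossover classes E N PY and e n py (49 + 46 = 95) plus the double crossovers (7).
RF(e–n) = (95 + 7) / 1500 = 102/1500 = 0.0680 → 6.8 m.u.

6.8 m.u.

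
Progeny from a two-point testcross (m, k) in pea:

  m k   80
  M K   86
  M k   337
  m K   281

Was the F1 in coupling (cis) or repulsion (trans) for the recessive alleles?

The two most frequent classes are M k (337) and m K (281); these are the parental (non-recombinant) types.
So the F1 carried M k on one chromosome and m K on the other — the recessive alleles are on opposite chromosomes (trans / repulsion).

trans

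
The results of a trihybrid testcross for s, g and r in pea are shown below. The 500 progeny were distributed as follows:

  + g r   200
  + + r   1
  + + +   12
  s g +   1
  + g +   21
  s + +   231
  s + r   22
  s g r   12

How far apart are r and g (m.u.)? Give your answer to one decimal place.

The two most frequent reciprocal classes, s + + and + g r, are the parental types, so the F1 was s + + / + g r.
The two rarest classes, s g + and + + r, are the double crossovers. Comparing them with the parentals, only the g allele has switched, so g is the middle locus and the order is s – g – r.
Crossovers in the g–r interval produce the single-crossover classes s + r and + g + (22 + 21 = 43) plus the double crossovers (2).
RF(g–r) = (43 + 2) / 500 = 45/500 = 0.0900 → 9.0 m.u.

9.0 m.u.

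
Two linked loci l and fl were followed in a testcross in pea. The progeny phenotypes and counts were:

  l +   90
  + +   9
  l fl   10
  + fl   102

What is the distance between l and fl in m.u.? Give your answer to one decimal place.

The two most frequent classes, + fl (102) and l + (90), are the parental types, so the F1 was + fl / l +.
The recombinant classes are + + and l fl: 9 + 10 = 19.
Recombination frequency = 19/211 = 0.0900 ≈ 9.0%, i.e. 9.0 m.u.

9.0 m.u.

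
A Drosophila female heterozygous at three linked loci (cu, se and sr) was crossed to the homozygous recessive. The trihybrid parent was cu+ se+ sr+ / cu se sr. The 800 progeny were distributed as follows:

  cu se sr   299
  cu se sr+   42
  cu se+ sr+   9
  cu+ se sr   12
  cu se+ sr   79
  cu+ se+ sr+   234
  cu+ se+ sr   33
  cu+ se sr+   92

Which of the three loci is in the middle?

cu

The two rarest classes, cu se+ sr+ and cu+ se sr, are the double crossovers. Comparing them with the parentals, only the cu allele has switched, so cu is the middle locus and the order is se – cu – sr.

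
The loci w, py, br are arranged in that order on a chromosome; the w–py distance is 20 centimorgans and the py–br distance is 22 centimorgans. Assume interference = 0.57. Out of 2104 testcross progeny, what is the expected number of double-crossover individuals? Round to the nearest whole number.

Map distances give recombination frequencies of 0.200 and 0.220 for the two intervals.
With interference 0.57 (so coincidence = 0.43), expected double-crossover frequency = 0.200 × 0.220 × 0.43 = 0.01892.
Expected number = 0.01892 × 2104 = 39.81 ≈ 40.

40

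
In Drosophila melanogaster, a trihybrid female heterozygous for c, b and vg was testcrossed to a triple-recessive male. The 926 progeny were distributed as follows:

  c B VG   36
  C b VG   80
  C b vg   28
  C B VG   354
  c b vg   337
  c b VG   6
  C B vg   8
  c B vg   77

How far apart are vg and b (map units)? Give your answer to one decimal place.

The two most frequent reciprocal classes, c b vg and C B VG, are the parental types, so the F1 was c b vg / C B VG.
The two rarest classes, c b VG and C B vg, are the double crossovers. Comparing them with the parentals, only the vg allele has switched, so vg is the middle locus and the order is b – vg – c.
Crossovers in the b–vg interval produce the single-crossover classes c B vg and C b VG (77 + 80 = 157) plus the double crossovers (14).
RF(b–vg) = (157 + 14) / 926 = 171/926 = 0.1847 → 18.5 map units.

18.5 map units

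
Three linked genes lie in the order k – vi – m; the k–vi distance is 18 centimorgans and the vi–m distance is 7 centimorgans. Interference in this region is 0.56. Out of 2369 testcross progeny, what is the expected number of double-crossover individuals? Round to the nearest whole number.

13

Map distances give recombination frequencies of 0.180 and 0.070 for the two intervals.
With interference 0.56 (so coincidence = 0.44), expected double-crossover frequency = 0.180 × 0.070 × 0.44 = 0.00554.
Expected number = 0.00554 × 2369 = 13.13 ≈ 13.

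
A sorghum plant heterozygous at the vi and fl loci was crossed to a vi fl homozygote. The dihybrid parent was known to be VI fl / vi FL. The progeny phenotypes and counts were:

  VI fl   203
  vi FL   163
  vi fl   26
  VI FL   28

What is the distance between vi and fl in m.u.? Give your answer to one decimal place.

The recombinant classes are VI FL and vi fl: 28 + 26 = 54.
Recombination frequency = 54/420 = 0.1286 ≈ 12.9%, i.e. 12.9 m.u.

12.9 m.u.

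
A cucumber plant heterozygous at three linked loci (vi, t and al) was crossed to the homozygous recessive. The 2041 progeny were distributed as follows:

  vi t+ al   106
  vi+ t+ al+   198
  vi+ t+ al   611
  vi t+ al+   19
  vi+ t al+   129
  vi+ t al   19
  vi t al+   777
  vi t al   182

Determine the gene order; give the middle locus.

t

The two most frequent reciprocal classes, vi+ t+ al and vi t al+, are the parental types, so the F1 was vi+ t+ al / vi t al+.
The two rarest classes, vi+ t al and vi t+ al+, are the double crossovers. Comparing them with the parentals, only the t allele has switched, so t is the middle locus and the order is vi – t – al.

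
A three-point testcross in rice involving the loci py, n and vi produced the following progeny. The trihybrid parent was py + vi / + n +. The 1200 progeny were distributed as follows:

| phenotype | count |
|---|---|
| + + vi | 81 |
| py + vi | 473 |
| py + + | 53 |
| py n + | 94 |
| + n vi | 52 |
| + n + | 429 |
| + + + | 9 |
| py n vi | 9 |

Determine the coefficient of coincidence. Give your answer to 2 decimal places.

0.91

The two rarest classes, py n vi and + + +, are the double crossovers. Comparing them with the parentals, only the n allele has switched, so n is the middle locus and the order is vi – n – py.
vi–n: (105 + 18)/1200 = 0.1025; n–py: (175 + 18)/1200 = 0.1608.
Expected DCO frequency = 0.1025 × 0.1608 ≈ 0.01648; observed = 18/1200 ≈ 0.01500.
Coefficient of coincidence = 0.01500/0.01648 ≈ 0.91.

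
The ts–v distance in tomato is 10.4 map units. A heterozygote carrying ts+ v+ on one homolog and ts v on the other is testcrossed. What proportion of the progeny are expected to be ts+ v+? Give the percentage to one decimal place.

44.8%

A map distance of 10.4 map units corresponds to a recombination frequency of 0.104.
The F1 is ts+ v+ / ts v, so ts+ v+ is a parental gamete class with expected frequency (1 − r)/2 = 0.896/2 = 0.4480.
That is 0.4480 = 44.8% of the progeny.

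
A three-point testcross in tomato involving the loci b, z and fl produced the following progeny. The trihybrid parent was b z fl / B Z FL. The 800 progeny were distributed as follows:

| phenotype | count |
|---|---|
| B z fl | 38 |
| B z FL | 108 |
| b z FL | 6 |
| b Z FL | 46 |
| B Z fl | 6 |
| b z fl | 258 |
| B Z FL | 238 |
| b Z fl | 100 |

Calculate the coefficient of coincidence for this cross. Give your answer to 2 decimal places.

The two rarest classes, b z FL and B Z fl, are the double crossovers. Comparing them with the parentals, only the fl allele has switched, so fl is the middle locus and the order is b – fl – z.
b–fl: (84 + 12)/800 = 0.1200; fl–z: (208 + 12)/800 = 0.2750.
Expected DCO frequency = 0.1200 × 0.2750 ≈ 0.03300; observed = 12/800 ≈ 0.01500.
Coefficient of coincidence = 0.01500/0.03300 ≈ 0.45.

0.45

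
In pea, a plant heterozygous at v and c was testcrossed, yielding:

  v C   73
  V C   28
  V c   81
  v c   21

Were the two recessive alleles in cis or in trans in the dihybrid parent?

The two most frequent classes are V c (81) and v C (73); these are the parental (non-recombinant) types.
So the F1 carried V c on one chromosome and v C on the other — the recessive alleles are on opposite chromosomes (trans / repulsion).

trans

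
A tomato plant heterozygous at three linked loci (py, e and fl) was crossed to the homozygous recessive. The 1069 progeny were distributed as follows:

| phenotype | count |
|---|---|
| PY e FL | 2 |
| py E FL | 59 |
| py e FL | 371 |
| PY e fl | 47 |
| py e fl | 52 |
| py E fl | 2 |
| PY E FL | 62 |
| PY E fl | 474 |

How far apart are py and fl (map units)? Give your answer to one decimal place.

The two most frequent reciprocal classes, py e FL and PY E fl, are the parental types, so the F1 was py e FL / PY E fl.
The two rarest classes, PY e FL and py E fl, are the double crossovers. Comparing them with the parentals, only the py allele has switched, so py is the middle locus and the order is fl – py – e.
Crossovers in the fl–py interval produce the single-crossover classes py e fl and PY E FL (52 + 62 = 114) plus the double crossovers (4).
RF(fl–py) = (114 + 4) / 1069 = 118/1069 = 0.1104 → 11.0 map units.

11.0 map units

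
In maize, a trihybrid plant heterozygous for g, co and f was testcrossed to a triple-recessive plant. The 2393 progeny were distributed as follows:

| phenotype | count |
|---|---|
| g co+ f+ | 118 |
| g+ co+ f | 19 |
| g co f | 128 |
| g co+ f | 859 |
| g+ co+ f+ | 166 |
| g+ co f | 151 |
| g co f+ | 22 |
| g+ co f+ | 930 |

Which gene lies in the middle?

The two most frequent reciprocal classes, g+ co f+ and g co+ f, are the parental types, so the F1 was g+ co f+ / g co+ f.
The two rarest classes, g co f+ and g+ co+ f, are the double crossovers. Comparing them with the parentals, only the g allele has switched, so g is the middle locus and the order is co – g – f.

g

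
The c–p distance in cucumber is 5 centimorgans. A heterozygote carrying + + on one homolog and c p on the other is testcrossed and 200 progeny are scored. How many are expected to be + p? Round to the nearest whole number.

A map distance of 5 centimorgans corresponds to a recombination frequency of 0.050.
The F1 is + + / c p, so + p is a recombinant gamete class with expected frequency r/2 = 0.050/2 = 0.0250.
Expected number = 0.0250 × 200 = 5.00 ≈ 5.

5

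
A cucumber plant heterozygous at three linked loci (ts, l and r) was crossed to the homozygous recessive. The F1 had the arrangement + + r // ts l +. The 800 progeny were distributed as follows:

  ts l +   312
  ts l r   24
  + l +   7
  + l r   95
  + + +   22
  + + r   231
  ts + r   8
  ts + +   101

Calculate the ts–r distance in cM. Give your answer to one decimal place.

7.6 cM

The two rarest classes, ts + r and + l +, are the double crossovers. Comparing them with the parentals, only the ts allele has switched, so ts is the middle locus and the order is r – ts – l.
Crossovers in the r–ts interval produce the single-crossover classes + + + and ts l r (22 + 24 = 46) plus the double crossovers (15).
RF(r–ts) = (46 + 15) / 800 = 61/800 = 0.0762 → 7.6 cM.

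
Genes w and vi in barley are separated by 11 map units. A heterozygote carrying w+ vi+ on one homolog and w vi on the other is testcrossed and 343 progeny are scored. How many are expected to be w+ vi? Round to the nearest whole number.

A map distance of 11 map units corresponds to a recombination frequency of 0.110.
The F1 is w+ vi+ / w vi, so w+ vi is a recombinant gamete class with expected frequency r/2 = 0.110/2 = 0.0550.
Expected number = 0.0550 × 343 = 18.86 ≈ 19.

19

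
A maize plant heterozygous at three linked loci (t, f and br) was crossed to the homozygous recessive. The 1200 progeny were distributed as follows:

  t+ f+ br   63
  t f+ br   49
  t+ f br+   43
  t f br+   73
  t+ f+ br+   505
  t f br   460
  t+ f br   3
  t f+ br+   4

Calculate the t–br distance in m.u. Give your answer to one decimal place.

11.9 m.u.

The two most frequent reciprocal classes, t+ f+ br+ and t f br, are the parental types, so the F1 was t+ f+ br+ / t f br.
The two rarest classes, t f+ br+ and t+ f br, are the double crossovers. Comparing them with the parentals, only the t allele has switched, so t is the middle locus and the order is br – t – f.
Crossovers in the br–t interval produce the single-crossover classes t+ f+ br and t f br+ (63 + 73 = 136) plus the double crossovers (7).
RF(br–t) = (136 + 7) / 1200 = 143/1200 = 0.1192 → 11.9 m.u.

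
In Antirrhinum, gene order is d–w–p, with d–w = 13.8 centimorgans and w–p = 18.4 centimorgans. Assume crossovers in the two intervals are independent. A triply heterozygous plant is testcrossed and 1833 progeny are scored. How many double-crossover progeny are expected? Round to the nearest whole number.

Map distances give recombination frequencies of 0.138 and 0.184 for the two intervals.
With no interference, expected double-crossover frequency = 0.138 × 0.184 = 0.02539.
Expected number = 0.02539 × 1833 = 46.54 ≈ 47.

47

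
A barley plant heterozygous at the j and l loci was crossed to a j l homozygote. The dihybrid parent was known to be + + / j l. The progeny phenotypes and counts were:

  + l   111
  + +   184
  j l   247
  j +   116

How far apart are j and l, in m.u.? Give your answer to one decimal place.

The recombinant classes are + l and j +: 111 + 116 = 227.
Recombination frequency = 227/658 = 0.3450 ≈ 34.5%, i.e. 34.5 m.u.

34.5 m.u.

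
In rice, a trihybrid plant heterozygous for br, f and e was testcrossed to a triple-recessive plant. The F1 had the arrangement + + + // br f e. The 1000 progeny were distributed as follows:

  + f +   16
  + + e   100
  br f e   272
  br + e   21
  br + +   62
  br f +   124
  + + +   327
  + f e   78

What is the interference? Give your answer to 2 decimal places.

The two rarest classes, + f + and br + e, are the double crossovers. Comparing them with the parentals, only the f allele has switched, so f is the middle locus and the order is br – f – e.
br–f: (140 + 37)/1000 = 0.1770; f–e: (224 + 37)/1000 = 0.2610.
Expected DCO frequency = 0.1770 × 0.2610 ≈ 0.04620; observed = 37/1000 ≈ 0.03700.
Coefficient of coincidence = 0.03700/0.04620 ≈ 0.80; interference = 1 − 0.80 = 0.20.

0.20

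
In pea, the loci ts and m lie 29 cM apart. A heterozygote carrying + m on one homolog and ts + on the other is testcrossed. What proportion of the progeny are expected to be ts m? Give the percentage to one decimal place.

A map distance of 29 cM corresponds to a recombination frequency of 0.290.
The F1 is + m / ts +, so ts m is a recombinant gamete class with expected frequency r/2 = 0.290/2 = 0.1450.
That is 0.1450 = 14.5% of the progeny.

14.5%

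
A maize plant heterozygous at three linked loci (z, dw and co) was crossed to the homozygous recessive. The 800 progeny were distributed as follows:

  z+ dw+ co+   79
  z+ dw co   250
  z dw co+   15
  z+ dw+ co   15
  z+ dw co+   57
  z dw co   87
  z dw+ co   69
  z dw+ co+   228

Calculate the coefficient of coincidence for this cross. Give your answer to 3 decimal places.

0.785

The two most frequent reciprocal classes, z dw+ co+ and z+ dw co, are the parental types, so the F1 was z dw+ co+ / z+ dw co.
The two rarest classes, z dw co+ and z+ dw+ co, are the double crossovers. Comparing them with the parentals, only the dw allele has switched, so dw is the middle locus and the order is co – dw – z.
co–dw: (126 + 30)/800 = 0.1950; dw–z: (166 + 30)/800 = 0.2450.
Expected DCO frequency = 0.1950 × 0.2450 ≈ 0.04777; observed = 30/800 ≈ 0.03750.
Coefficient of coincidence = 0.03750/0.04777 ≈ 0.785.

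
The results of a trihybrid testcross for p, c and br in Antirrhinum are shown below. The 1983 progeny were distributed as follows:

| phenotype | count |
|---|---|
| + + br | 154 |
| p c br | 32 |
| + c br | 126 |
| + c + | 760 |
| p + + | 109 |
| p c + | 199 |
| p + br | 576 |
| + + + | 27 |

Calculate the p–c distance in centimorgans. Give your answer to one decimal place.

20.8 centimorgans

The two most frequent reciprocal classes, p + br and + c +, are the parental types, so the F1 was p + br / + c +.
The two rarest classes, p c br and + + +, are the double crossovers. Comparing them with the parentals, only the c allele has switched, so c is the middle locus and the order is p – c – br.
Crossovers in the p–c interval produce the single-crossover classes + + br and p c + (154 + 199 = 353) plus the double crossovers (59).
RF(p–c) = (353 + 59) / 1983 = 412/1983 = 0.2078 → 20.8 centimorgans.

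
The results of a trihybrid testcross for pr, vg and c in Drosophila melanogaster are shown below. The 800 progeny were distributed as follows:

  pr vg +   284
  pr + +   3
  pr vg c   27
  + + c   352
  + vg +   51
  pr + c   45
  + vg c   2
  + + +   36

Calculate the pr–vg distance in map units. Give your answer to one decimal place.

The two most frequent reciprocal classes, + + c and pr vg +, are the parental types, so the F1 was + + c / pr vg +.
The two rarest classes, + vg c and pr + +, are the double crossovers. Comparing them with the parentals, only the vg allele has switched, so vg is the middle locus and the order is pr – vg – c.
Crossovers in the pr–vg interval produce the single-crossover classes pr + c and + vg + (45 + 51 = 96) plus the double crossovers (5).
RF(pr–vg) = (96 + 5) / 800 = 101/800 = 0.1263 → 12.6 map units.

12.6 map units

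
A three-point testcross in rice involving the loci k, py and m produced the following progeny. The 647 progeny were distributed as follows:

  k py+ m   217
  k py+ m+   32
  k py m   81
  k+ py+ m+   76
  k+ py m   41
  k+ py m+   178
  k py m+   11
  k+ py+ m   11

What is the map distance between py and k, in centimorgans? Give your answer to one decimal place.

The two most frequent reciprocal classes, k py+ m and k+ py m+, are the parental types, so the F1 was k py+ m / k+ py m+.
The two rarest classes, k+ py+ m and k py m+, are the double crossovers. Comparing them with the parentals, only the k allele has switched, so k is the middle locus and the order is m – k – py.
Crossovers in the k–py interval produce the single-crossover classes k py m and k+ py+ m+ (81 + 76 = 157) plus the double crossovers (22).
RF(k–py) = (157 + 22) / 647 = 179/647 = 0.2767 → 27.7 centimorgans.

27.7 centimorgans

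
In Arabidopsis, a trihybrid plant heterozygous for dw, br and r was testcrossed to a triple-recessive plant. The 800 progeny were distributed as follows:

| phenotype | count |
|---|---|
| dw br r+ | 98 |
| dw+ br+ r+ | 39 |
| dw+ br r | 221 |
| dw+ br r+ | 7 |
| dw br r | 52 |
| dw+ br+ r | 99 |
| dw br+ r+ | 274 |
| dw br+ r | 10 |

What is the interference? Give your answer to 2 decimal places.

The two most frequent reciprocal classes, dw br+ r+ and dw+ br r, are the parental types, so the F1 was dw br+ r+ / dw+ br r.
The two rarest classes, dw br+ r and dw+ br r+, are the double crossovers. Comparing them with the parentals, only the r allele has switched, so r is the middle locus and the order is dw – r – br.
dw–r: (91 + 17)/800 = 0.1350; r–br: (197 + 17)/800 = 0.2675.
Expected DCO frequency = 0.1350 × 0.2675 ≈ 0.03611; observed = 17/800 ≈ 0.02125.
Coefficient of coincidence = 0.02125/0.03611 ≈ 0.59; interference = 1 − 0.59 = 0.41.

0.41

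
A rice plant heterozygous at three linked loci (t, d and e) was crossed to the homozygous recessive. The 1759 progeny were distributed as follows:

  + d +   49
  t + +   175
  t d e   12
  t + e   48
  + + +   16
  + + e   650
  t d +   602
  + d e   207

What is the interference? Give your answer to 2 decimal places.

The two most frequent reciprocal classes, t d + and + + e, are the parental types, so the F1 was t d + / + + e.
The two rarest classes, t d e and + + +, are the double crossovers. Comparing them with the parentals, only the e allele has switched, so e is the middle locus and the order is d – e – t.
d–e: (382 + 28)/1759 = 0.2331; e–t: (97 + 28)/1759 = 0.0711.
Expected DCO frequency = 0.2331 × 0.0711 ≈ 0.01657; observed = 28/1759 ≈ 0.01592.
Coefficient of coincidence = 0.01592/0.01657 ≈ 0.96; interference = 1 − 0.96 = 0.04.

0.04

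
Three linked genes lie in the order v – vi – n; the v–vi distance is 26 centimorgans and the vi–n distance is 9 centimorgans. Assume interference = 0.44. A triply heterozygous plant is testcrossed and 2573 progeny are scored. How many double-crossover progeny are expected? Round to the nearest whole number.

34

Map distances give recombination frequencies of 0.260 and 0.090 for the two intervals.
With interference 0.44 (so coincidence = 0.56), expected double-crossover frequency = 0.260 × 0.090 × 0.56 = 0.01310.
Expected number = 0.01310 × 2573 = 33.72 ≈ 34.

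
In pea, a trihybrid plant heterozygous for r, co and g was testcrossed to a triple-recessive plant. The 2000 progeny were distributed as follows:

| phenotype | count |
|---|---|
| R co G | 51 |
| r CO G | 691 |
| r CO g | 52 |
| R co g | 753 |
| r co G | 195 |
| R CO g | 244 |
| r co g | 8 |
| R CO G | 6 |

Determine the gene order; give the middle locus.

r

The two most frequent reciprocal classes, R co g and r CO G, are the parental types, so the F1 was R co g / r CO G.
The two rarest classes, r co g and R CO G, are the double crossovers. Comparing them with the parentals, only the r allele has switched, so r is the middle locus and the order is co – r – g.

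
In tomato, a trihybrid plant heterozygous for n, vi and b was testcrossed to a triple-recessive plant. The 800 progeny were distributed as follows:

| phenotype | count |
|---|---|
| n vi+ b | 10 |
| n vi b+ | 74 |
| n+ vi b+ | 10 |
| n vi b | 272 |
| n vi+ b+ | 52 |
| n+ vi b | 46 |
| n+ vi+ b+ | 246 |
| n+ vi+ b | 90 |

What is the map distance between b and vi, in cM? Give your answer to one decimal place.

23.0 cM

The two most frequent reciprocal classes, n+ vi+ b+ and n vi b, are the parental types, so the F1 was n+ vi+ b+ / n vi b.
The two rarest classes, n+ vi b+ and n vi+ b, are the double crossovers. Comparing them with the parentals, only the vi allele has switched, so vi is the middle locus and the order is n – vi – b.
Crossovers in the vi–b interval produce the single-crossover classes n+ vi+ b and n vi b+ (90 + 74 = 164) plus the double crossovers (20).
RF(vi–b) = (164 + 20) / 800 = 184/800 = 0.2300 → 23.0 cM.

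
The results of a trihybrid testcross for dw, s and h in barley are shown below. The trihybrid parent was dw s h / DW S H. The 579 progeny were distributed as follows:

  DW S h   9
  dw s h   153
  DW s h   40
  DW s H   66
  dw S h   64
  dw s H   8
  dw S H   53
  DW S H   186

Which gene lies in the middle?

The two rarest classes, dw s H and DW S h, are the double crossovers. Comparing them with the parentals, only the h allele has switched, so h is the middle locus and the order is dw – h – s.

h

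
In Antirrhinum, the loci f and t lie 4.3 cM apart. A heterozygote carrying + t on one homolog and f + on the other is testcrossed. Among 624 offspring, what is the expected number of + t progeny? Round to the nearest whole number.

299

A map distance of 4.3 cM corresponds to a recombination frequency of 0.043.
The F1 is + t / f +, so + t is a parental gamete class with expected frequency (1 − r)/2 = 0.957/2 = 0.4785.
Expected number = 0.4785 × 624 = 298.58 ≈ 299.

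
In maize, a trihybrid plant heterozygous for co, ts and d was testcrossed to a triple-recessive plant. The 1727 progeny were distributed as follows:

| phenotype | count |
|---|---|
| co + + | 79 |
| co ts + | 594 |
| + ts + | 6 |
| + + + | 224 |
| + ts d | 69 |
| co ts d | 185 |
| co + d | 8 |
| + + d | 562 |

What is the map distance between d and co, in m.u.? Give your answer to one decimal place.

The two most frequent reciprocal classes, co ts + and + + d, are the parental types, so the F1 was co ts + / + + d.
The two rarest classes, + ts + and co + d, are the double crossovers. Comparing them with the parentals, only the co allele has switched, so co is the middle locus and the order is ts – co – d.
Crossovers in the co–d interval produce the single-crossover classes co ts d and + + + (185 + 224 = 409) plus the double crossovers (14).
RF(co–d) = (409 + 14) / 1727 = 423/1727 = 0.2449 → 24.5 m.u.

24.5 m.u.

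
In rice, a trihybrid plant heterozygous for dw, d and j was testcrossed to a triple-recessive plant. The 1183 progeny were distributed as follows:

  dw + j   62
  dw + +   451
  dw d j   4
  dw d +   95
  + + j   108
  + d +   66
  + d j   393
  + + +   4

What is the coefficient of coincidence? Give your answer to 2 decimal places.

The two most frequent reciprocal classes, + d j and dw + +, are the parental types, so the F1 was + d j / dw + +.
The two rarest classes, dw d j and + + +, are the double crossovers. Comparing them with the parentals, only the dw allele has switched, so dw is the middle locus and the order is d – dw – j.
d–dw: (203 + 8)/1183 = 0.1784; dw–j: (128 + 8)/1183 = 0.1150.
Expected DCO frequency = 0.1784 × 0.1150 ≈ 0.02052; observed = 8/1183 ≈ 0.00676.
Coefficient of coincidence = 0.00676/0.02052 ≈ 0.33.

0.33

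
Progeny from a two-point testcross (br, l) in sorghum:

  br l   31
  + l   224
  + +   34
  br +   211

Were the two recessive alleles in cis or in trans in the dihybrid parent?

trans

The two most frequent classes are + l (224) and br + (211); these are the parental (non-recombinant) types.
So the F1 carried + l on one chromosome and br + on the other — the recessive alleles are on opposite chromosomes (trans / repulsion).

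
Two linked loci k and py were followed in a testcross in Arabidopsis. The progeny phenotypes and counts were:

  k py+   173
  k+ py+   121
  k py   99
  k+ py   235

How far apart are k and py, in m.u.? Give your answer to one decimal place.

35.0 m.u.

The two most frequent classes, k+ py (235) and k py+ (173), are the parental types, so the F1 was k+ py / k py+.
The recombinant classes are k+ py+ and k py: 121 + 99 = 220.
Recombination frequency = 220/628 = 0.3503 ≈ 35.0%, i.e. 35.0 m.u.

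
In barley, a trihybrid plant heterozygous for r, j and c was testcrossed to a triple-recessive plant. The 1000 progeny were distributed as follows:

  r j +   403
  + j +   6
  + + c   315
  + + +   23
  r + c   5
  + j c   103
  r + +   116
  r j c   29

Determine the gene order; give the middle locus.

The two most frequent reciprocal classes, r j + and + + c, are the parental types, so the F1 was r j + / + + c.
The two rarest classes, + j + and r + c, are the double crossovers. Comparing them with the parentals, only the r allele has switched, so r is the middle locus and the order is c – r – j.

r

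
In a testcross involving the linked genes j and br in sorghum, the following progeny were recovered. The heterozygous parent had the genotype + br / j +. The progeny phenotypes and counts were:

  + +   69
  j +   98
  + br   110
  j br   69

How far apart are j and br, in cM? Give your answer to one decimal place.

39.9 cM

The recombinant classes are + + and j br: 69 + 69 = 138.
Recombination frequency = 138/346 = 0.3988 ≈ 39.9%, i.e. 39.9 cM.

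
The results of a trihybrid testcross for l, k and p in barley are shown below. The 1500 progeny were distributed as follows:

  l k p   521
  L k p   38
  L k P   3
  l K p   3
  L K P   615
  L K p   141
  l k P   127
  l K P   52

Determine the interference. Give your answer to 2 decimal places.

The two most frequent reciprocal classes, L K P and l k p, are the parental types, so the F1 was L K P / l k p.
The two rarest classes, L k P and l K p, are the double crossovers. Comparing them with the parentals, only the k allele has switched, so k is the middle locus and the order is p – k – l.
p–k: (268 + 6)/1500 = 0.1827; k–l: (90 + 6)/1500 = 0.0640.
Expected DCO frequency = 0.1827 × 0.0640 ≈ 0.01169; observed = 6/1500 ≈ 0.00400.
Coefficient of coincidence = 0.00400/0.01169 ≈ 0.34; interference = 1 − 0.34 = 0.66.

0.66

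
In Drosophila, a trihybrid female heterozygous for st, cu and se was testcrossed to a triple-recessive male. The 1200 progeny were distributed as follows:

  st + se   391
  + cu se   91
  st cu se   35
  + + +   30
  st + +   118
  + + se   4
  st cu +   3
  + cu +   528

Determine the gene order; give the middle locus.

The two most frequent reciprocal classes, st + se and + cu +, are the parental types, so the F1 was st + se / + cu +.
The two rarest classes, + + se and st cu +, are the double crossovers. Comparing them with the parentals, only the st allele has switched, so st is the middle locus and the order is se – st – cu.

st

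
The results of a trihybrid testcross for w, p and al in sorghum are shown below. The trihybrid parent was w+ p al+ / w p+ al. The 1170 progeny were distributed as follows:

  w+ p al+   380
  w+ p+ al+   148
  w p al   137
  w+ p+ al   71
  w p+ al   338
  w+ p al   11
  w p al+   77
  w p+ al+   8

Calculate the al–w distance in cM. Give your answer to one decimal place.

The two rarest classes, w+ p al and w p+ al+, are the double crossovers. Comparing them with the parentals, only the al allele has switched, so al is the middle locus and the order is w – al – p.
Crossovers in the w–al interval produce the single-crossover classes w p al+ and w+ p+ al (77 + 71 = 148) plus the double crossovers (19).
RF(w–al) = (148 + 19) / 1170 = 167/1170 = 0.1427 → 14.3 cM.

14.3 cM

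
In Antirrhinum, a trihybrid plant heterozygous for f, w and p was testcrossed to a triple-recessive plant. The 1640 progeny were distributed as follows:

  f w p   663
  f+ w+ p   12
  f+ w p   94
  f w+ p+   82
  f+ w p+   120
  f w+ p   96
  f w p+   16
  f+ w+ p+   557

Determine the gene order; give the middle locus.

The two most frequent reciprocal classes, f+ w+ p+ and f w p, are the parental types, so the F1 was f+ w+ p+ / f w p.
The two rarest classes, f+ w+ p and f w p+, are the double crossovers. Comparing them with the parentals, only the p allele has switched, so p is the middle locus and the order is f – p – w.

p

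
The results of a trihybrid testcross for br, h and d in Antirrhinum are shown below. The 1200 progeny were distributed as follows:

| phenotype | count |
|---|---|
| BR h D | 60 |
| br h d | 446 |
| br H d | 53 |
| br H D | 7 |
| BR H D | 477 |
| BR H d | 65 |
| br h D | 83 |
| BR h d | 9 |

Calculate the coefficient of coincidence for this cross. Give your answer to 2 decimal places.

0.91

The two most frequent reciprocal classes, br h d and BR H D, are the parental types, so the F1 was br h d / BR H D.
The two rarest classes, BR h d and br H D, are the double crossovers. Comparing them with the parentals, only the br allele has switched, so br is the middle locus and the order is d – br – h.
d–br: (148 + 16)/1200 = 0.1367; br–h: (113 + 16)/1200 = 0.1075.
Expected DCO frequency = 0.1367 × 0.1075 ≈ 0.01470; observed = 16/1200 ≈ 0.01333.
Coefficient of coincidence = 0.01333/0.01470 ≈ 0.91.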